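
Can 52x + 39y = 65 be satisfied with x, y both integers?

gcd(52, 39) = 13  (52 = 1*39 + 13, 39 = 3*13).
13 divides 65, so integer solutions exist.

yes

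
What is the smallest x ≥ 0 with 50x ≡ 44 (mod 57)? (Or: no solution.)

gcd(57, 50) = 1.
1 divides 44, so solutions exist.
By Bézout, 50*(8) + 57*(-7) = 1.
So 50*(8) ≡ 1 (mod 57); multiply by 44: x ≡ 352 (mod 57).
Smallest nonnegative: x = 352 mod 57 = 10.

10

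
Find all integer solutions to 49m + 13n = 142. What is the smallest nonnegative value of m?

gcd(49, 13) = 1  (49 = 3·13 + 10, 13 = 1·10 + 3, 10 = 3·3 + 1, 3 = 3·1).
1 divides 142, so solutions exist.
Back-substituting, 49·(4) + 13·(-15) = 1.
Scale by 142/1 = 142: (m₀, n₀) = (568, -2130).
General solution: m = 568 + 13t, n = -2130 - 49t for integer t.
m ≥ 0: smallest is 568 mod 13 = 9 (at t = -43), with n = -23.

9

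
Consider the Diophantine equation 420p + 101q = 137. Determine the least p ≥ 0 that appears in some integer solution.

78

gcd(420, 101):
  420 = 4·101 + 16
  101 = 6·16 + 5
  16 = 3·5 + 1
  5 = 5·1
so gcd(420, 101) = 1.
1 divides 137, so solutions exist.
Back-substitute for Bézout coefficients:
  1 = 16 - 3·5
  ... = 420·(19) + 101·(-79)
Scale by 137/1 = 137: (p₀, q₀) = (2603, -10823).
General solution: p = 2603 + 101t, q = -10823 - 420t for integer t.
p ≥ 0: smallest is 2603 mod 101 = 78 (at t = -25), with q = -323.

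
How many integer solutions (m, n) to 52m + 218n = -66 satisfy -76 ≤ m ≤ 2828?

27

gcd(218, 52) = 2.
By Bézout, 52×(21) + 218×(-5) = 2.
Particular solution: (70, -17).
General solution: m = 70 + 109t, n = -17 - 26t for integer t.
-76 ≤ 70 + 109t ≤ 2828 gives t ∈ [-1, 25], which is 27 values.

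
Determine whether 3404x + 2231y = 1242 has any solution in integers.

gcd(3404, 2231) = 23  (3404 = 1·2231 + 1173, 2231 = 1·1173 + 1058, 1173 = 1·1058 + 115, 1058 = 9·115 + 23, 115 = 5·23).
23 divides 1242, so integer solutions exist.

yes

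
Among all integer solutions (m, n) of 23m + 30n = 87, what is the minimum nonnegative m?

gcd(30, 23):
  30 = 1×23 + 7
  23 = 3×7 + 2
  7 = 3×2 + 1
  2 = 2×1
so gcd(30, 23) = 1.
1 divides 87, so solutions exist.
Back-substitute for Bézout coefficients:
  1 = 7 - 3×2
  ... = 23×(-13) + 30×(10)
Scale by 87/1 = 87: (m₀, n₀) = (-1131, 870).
General solution: m = -1131 + 30t, n = 870 - 23t for integer t.
m ≥ 0: smallest is -1131 mod 30 = 9 (at t = 38), with n = -4.

9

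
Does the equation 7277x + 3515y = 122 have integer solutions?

no

gcd(7277, 3515) = 19.
19 does not divide 122 (remainder 8), so no integer solutions.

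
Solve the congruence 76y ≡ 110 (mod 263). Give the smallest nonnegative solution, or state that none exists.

216

gcd(263, 76) = 1  (263 = 3*76 + 35, 76 = 2*35 + 6, 35 = 5*6 + 5, 6 = 1*5 + 1, 5 = 5*1).
1 divides 110, so solutions exist.
Back-substituting, 76*(45) + 263*(-13) = 1.
So 76*(45) ≡ 1 (mod 263); multiply by 110: y ≡ 4950 (mod 263).
Smallest nonnegative: y = 4950 mod 263 = 216.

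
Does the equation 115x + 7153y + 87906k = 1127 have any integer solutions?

gcd(7153, 115) = 23  (7153 = 62*115 + 23, 115 = 5*23).
gcd(23, 87906) = 23.
23 divides 1127, so integer solutions exist.

yes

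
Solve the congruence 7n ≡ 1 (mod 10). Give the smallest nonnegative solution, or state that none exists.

3

gcd(10, 7):
  10 = 1·7 + 3
  7 = 2·3 + 1
  3 = 3·1
so gcd(10, 7) = 1.
1 divides 1, so solutions exist.
Back-substitute for Bézout coefficients:
  1 = 7 - 2·3
  ... = 7·(3) + 10·(-2)
So 7·(3) ≡ 1 (mod 10); multiply by 1: n ≡ 3 (mod 10).
Smallest nonnegative: n = 3 mod 10 = 3.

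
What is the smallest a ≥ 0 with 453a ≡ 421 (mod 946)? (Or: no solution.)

gcd(946, 453) = 1.
1 divides 421, so solutions exist.
By Bézout, 453·(-71) + 946·(34) = 1.
So 453·(-71) ≡ 1 (mod 946); multiply by 421: a ≡ -29891 (mod 946).
Smallest nonnegative: a = -29891 mod 946 = 381.

381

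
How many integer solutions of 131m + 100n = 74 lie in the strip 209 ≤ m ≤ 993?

gcd(131, 100) = 1.
By Bézout, 131×(-29) + 100×(38) = 1.
Particular solution: (54, -70).
General solution: m = 54 + 100t, n = -70 - 131t for integer t.
209 ≤ 54 + 100t ≤ 993 gives t ∈ [2, 9], which is 8 values.

8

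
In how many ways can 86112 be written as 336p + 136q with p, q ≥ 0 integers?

15

gcd(336, 136):
  336 = 2*136 + 64
  136 = 2*64 + 8
  64 = 8*8
so gcd(336, 136) = 8.
Back-substitute for Bézout coefficients:
  8 = 136 - 2*64
  ... = 336*(-2) + 136*(5)
Scale by 10764: one solution is (-21528, 53820). Reduce p mod 17: (11, 606).
General: p = 11 + 17t, q = 606 - 42t.
p ≥ 0 ⇒ t ≥ 0; q ≥ 0 ⇒ t ≤ 14. So t ∈ [0, 14]: 15 solutions.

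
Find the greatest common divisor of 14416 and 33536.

16

gcd(33536, 14416) = 16  (33536 = 2·14416 + 4704, 14416 = 3·4704 + 304, 4704 = 15·304 + 144, 304 = 2·144 + 16, 144 = 9·16).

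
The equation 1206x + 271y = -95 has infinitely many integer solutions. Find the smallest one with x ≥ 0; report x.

268

gcd(1206, 271) = 1.
1 divides -95, so solutions exist.
By Bézout, 1206*(20) + 271*(-89) = 1.
Scale by -95/1 = -95: (x₀, y₀) = (-1900, 8455).
General solution: x = -1900 + 271t, y = 8455 - 1206t for integer t.
x ≥ 0: smallest is -1900 mod 271 = 268 (at t = 8), with y = -1193.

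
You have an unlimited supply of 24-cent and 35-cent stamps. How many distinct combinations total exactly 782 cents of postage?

1

Need nonnegative integers with 24j + 35k = 782.
gcd(24, 35) = 1, and 24·(-16) + 35·(11) = 1.
So (j₀, k₀) = (-12512, 8602); general j = -12512 + 35t, k = 8602 - 24t.
j ≥ 0 ⇒ t ≥ 358; k ≥ 0 ⇒ t ≤ 358. That's 1 value of t.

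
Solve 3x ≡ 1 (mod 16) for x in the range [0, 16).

11

gcd(16, 3) = 1.
By Bézout, 3*(-5) + 16*(1) = 1.
So 3*-5 ≡ 1 (mod 16), and -5 mod 16 = 11.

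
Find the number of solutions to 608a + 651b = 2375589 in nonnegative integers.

gcd(651, 608) = 1.
By Bézout, 608*(-106) + 651*(99) = 1.
One solution: (225, 3439).
General: a = 225 + 651t, b = 3439 - 608t.
a ≥ 0 ⇒ t ≥ 0; b ≥ 0 ⇒ t ≤ 5. So t ∈ [0, 5]: 6 solutions.

6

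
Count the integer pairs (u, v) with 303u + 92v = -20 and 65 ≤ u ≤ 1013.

10

gcd(303, 92):
  303 = 3×92 + 27
  92 = 3×27 + 11
  27 = 2×11 + 5
  11 = 2×5 + 1
  5 = 5×1
so gcd(303, 92) = 1.
Back-substitute for Bézout coefficients:
  1 = 11 - 2×5
  ... = 303×(-17) + 92×(56)
Scale by -20: particular solution (340, -1120); reduce u mod 92: (64, -211).
General solution: u = 64 + 92t, v = -211 - 303t for integer t.
65 ≤ 64 + 92t ≤ 1013 gives t ∈ [1, 10], which is 10 values.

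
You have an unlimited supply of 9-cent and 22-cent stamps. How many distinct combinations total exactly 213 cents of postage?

1

Need nonnegative integers with 9j + 22k = 213.
gcd(9, 22) = 1, and 9·(5) + 22·(-2) = 1.
So (j₀, k₀) = (1065, -426); general j = 1065 + 22t, k = -426 - 9t.
j ≥ 0 ⇒ t ≥ -48; k ≥ 0 ⇒ t ≤ -48. That's 1 value of t.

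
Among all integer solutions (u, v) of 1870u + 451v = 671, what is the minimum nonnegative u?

gcd(1870, 451) = 11.
11 divides 671, so solutions exist.
By Bézout, 1870·(7) + 451·(-29) = 11.
Scale by 671/11 = 61: (u₀, v₀) = (427, -1769).
General solution: u = 427 + 41t, v = -1769 - 170t for integer t.
u ≥ 0: smallest is 427 mod 41 = 17 (at t = -10), with v = -69.

17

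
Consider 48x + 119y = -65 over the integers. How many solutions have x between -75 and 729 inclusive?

gcd(119, 48) = 1.
By Bézout, 48*(-57) + 119*(23) = 1.
Particular solution: (16, -7).
General solution: x = 16 + 119t, y = -7 - 48t for integer t.
-75 ≤ 16 + 119t ≤ 729 gives t ∈ [0, 5], which is 6 values.

6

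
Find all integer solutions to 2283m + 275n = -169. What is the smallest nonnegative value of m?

157

gcd(2283, 275):
  2283 = 8*275 + 83
  275 = 3*83 + 26
  83 = 3*26 + 5
  26 = 5*5 + 1
  5 = 5*1
so gcd(2283, 275) = 1.
1 divides -169, so solutions exist.
Back-substitute for Bézout coefficients:
  1 = 26 - 5*5
  ... = 2283*(-53) + 275*(440)
Scale by -169/1 = -169: (m₀, n₀) = (8957, -74360).
General solution: m = 8957 + 275t, n = -74360 - 2283t for integer t.
m ≥ 0: smallest is 8957 mod 275 = 157 (at t = -32), with n = -1304.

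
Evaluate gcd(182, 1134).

gcd(1134, 182):
  1134 = 6×182 + 42
  182 = 4×42 + 14
  42 = 3×14
so gcd(1134, 182) = 14.

14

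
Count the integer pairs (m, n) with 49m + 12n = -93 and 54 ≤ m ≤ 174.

gcd(49, 12):
  49 = 4*12 + 1
  12 = 12*1
so gcd(49, 12) = 1.
Back-substitute for Bézout coefficients:
  1 = 49 - 4*12
  ... = 49*(1) + 12*(-4)
Scale by -93: particular solution (-93, 372); reduce m mod 12: (3, -20).
General solution: m = 3 + 12t, n = -20 - 49t for integer t.
54 ≤ 3 + 12t ≤ 174 gives t ∈ [5, 14], which is 10 values.

10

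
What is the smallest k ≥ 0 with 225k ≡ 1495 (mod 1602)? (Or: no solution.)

gcd(1602, 225):
  1602 = 7*225 + 27
  225 = 8*27 + 9
  27 = 3*9
so gcd(1602, 225) = 9.
9 does not divide 1495, so the congruence has no solution.

no solution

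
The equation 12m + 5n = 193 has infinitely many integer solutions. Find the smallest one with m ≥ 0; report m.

gcd(12, 5) = 1  (12 = 2*5 + 2, 5 = 2*2 + 1, 2 = 2*1).
1 divides 193, so solutions exist.
Back-substituting, 12*(-2) + 5*(5) = 1.
Scale by 193/1 = 193: (m₀, n₀) = (-386, 965).
General solution: m = -386 + 5t, n = 965 - 12t for integer t.
m ≥ 0: smallest is -386 mod 5 = 4 (at t = 78), with n = 29.

4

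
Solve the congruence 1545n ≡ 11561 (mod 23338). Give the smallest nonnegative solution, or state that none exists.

gcd(23338, 1545) = 1.
1 divides 11561, so solutions exist.
By Bézout, 1545×(3293) + 23338×(-218) = 1.
So 1545×(3293) ≡ 1 (mod 23338); multiply by 11561: n ≡ 38070373 (mod 23338).
Smallest nonnegative: n = 38070373 mod 23338 = 6095.

6095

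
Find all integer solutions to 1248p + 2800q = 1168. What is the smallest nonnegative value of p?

gcd(2800, 1248):
  2800 = 2*1248 + 304
  1248 = 4*304 + 32
  304 = 9*32 + 16
  32 = 2*16
so gcd(2800, 1248) = 16.
16 divides 1168, so solutions exist.
Back-substitute for Bézout coefficients:
  16 = 304 - 9*32
  ... = 1248*(-83) + 2800*(37)
Scale by 1168/16 = 73: (p₀, q₀) = (-6059, 2701).
General solution: p = -6059 + 175t, q = 2701 - 78t for integer t.
p ≥ 0: smallest is -6059 mod 175 = 66 (at t = 35), with q = -29.

66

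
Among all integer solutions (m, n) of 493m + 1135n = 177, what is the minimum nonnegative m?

gcd(1135, 493):
  1135 = 2*493 + 149
  493 = 3*149 + 46
  149 = 3*46 + 11
  46 = 4*11 + 2
  11 = 5*2 + 1
  2 = 2*1
so gcd(1135, 493) = 1.
1 divides 177, so solutions exist.
Back-substitute for Bézout coefficients:
  1 = 11 - 5*2
  ... = 493*(-518) + 1135*(225)
Scale by 177/1 = 177: (m₀, n₀) = (-91686, 39825).
General solution: m = -91686 + 1135t, n = 39825 - 493t for integer t.
m ≥ 0: smallest is -91686 mod 1135 = 249 (at t = 81), with n = -108.

249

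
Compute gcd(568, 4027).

gcd(4027, 568) = 1  (4027 = 7*568 + 51, 568 = 11*51 + 7, 51 = 7*7 + 2, 7 = 3*2 + 1, 2 = 2*1).

1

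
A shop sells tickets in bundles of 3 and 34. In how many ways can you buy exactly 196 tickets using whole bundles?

Need nonnegative integers with 3j + 34k = 196.
gcd(3, 34) = 1, and 3·(-11) + 34·(1) = 1.
So (j₀, k₀) = (-2156, 196); general j = -2156 + 34t, k = 196 - 3t.
j ≥ 0 ⇒ t ≥ 64; k ≥ 0 ⇒ t ≤ 65. That's 2 values of t.

2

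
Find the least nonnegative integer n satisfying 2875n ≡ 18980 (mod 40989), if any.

4355

gcd(40989, 2875):
  40989 = 14·2875 + 739
  2875 = 3·739 + 658
  739 = 1·658 + 81
  658 = 8·81 + 10
  81 = 8·10 + 1
  10 = 10·1
so gcd(40989, 2875) = 1.
1 divides 18980, so solutions exist.
Back-substitute for Bézout coefficients:
  1 = 81 - 8·10
  ... = 2875·(-4049) + 40989·(284)
So 2875·(-4049) ≡ 1 (mod 40989); multiply by 18980: n ≡ -76850020 (mod 40989).
Smallest nonnegative: n = -76850020 mod 40989 = 4355.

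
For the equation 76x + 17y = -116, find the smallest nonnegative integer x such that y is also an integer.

11

gcd(76, 17):
  76 = 4·17 + 8
  17 = 2·8 + 1
  8 = 8·1
so gcd(76, 17) = 1.
1 divides -116, so solutions exist.
Back-substitute for Bézout coefficients:
  1 = 17 - 2·8
  ... = 76·(-2) + 17·(9)
Scale by -116/1 = -116: (x₀, y₀) = (232, -1044).
General solution: x = 232 + 17t, y = -1044 - 76t for integer t.
x ≥ 0: smallest is 232 mod 17 = 11 (at t = -13), with y = -56.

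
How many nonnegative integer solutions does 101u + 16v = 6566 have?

gcd(101, 16) = 1.
By Bézout, 101·(-3) + 16·(19) = 1.
One solution: (14, 322).
General: u = 14 + 16t, v = 322 - 101t.
u ≥ 0 ⇒ t ≥ 0; v ≥ 0 ⇒ t ≤ 3. So t ∈ [0, 3]: 4 solutions.

4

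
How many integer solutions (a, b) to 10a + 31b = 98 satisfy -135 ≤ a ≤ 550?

22

gcd(31, 10) = 1.
By Bézout, 10*(-3) + 31*(1) = 1.
Particular solution: (16, -2).
General solution: a = 16 + 31t, b = -2 - 10t for integer t.
-135 ≤ 16 + 31t ≤ 550 gives t ∈ [-4, 17], which is 22 values.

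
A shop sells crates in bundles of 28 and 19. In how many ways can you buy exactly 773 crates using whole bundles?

1

Need nonnegative integers with 28j + 19k = 773.
gcd(28, 19) = 1, and 28·(-2) + 19·(3) = 1.
So (j₀, k₀) = (-1546, 2319); general j = -1546 + 19t, k = 2319 - 28t.
j ≥ 0 ⇒ t ≥ 82; k ≥ 0 ⇒ t ≤ 82. That's 1 value of t.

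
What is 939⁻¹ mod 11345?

gcd(11345, 939) = 1  (11345 = 12*939 + 77, 939 = 12*77 + 15, 77 = 5*15 + 2, 15 = 7*2 + 1, 2 = 2*1).
Back-substituting, 939*(5304) + 11345*(-439) = 1.
So 939*5304 ≡ 1 (mod 11345), and 5304 mod 11345 = 5304.

5304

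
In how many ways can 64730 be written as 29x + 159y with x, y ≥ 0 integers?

gcd(159, 29) = 1  (159 = 5*29 + 14, 29 = 2*14 + 1, 14 = 14*1).
Back-substituting, 29*(11) + 159*(-2) = 1.
Scale by 64730: one solution is (712030, -129460). Reduce x mod 159: (28, 402).
General: x = 28 + 159t, y = 402 - 29t.
x ≥ 0 ⇒ t ≥ 0; y ≥ 0 ⇒ t ≤ 13. So t ∈ [0, 13]: 14 solutions.

14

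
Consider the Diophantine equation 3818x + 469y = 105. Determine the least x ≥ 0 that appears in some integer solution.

gcd(3818, 469):
  3818 = 8*469 + 66
  469 = 7*66 + 7
  66 = 9*7 + 3
  7 = 2*3 + 1
  3 = 3*1
so gcd(3818, 469) = 1.
1 divides 105, so solutions exist.
Back-substitute for Bézout coefficients:
  1 = 7 - 2*3
  ... = 3818*(-135) + 469*(1099)
Scale by 105/1 = 105: (x₀, y₀) = (-14175, 115395).
General solution: x = -14175 + 469t, y = 115395 - 3818t for integer t.
x ≥ 0: smallest is -14175 mod 469 = 364 (at t = 31), with y = -2963.

364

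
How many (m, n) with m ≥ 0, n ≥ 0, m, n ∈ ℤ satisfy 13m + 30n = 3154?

gcd(30, 13):
  30 = 2*13 + 4
  13 = 3*4 + 1
  4 = 4*1
so gcd(30, 13) = 1.
Back-substitute for Bézout coefficients:
  1 = 13 - 3*4
  ... = 13*(7) + 30*(-3)
Scale by 3154: one solution is (22078, -9462). Reduce m mod 30: (28, 93).
General: m = 28 + 30t, n = 93 - 13t.
m ≥ 0 ⇒ t ≥ 0; n ≥ 0 ⇒ t ≤ 7. So t ∈ [0, 7]: 8 solutions.

8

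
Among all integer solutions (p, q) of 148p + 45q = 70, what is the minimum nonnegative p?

40

gcd(148, 45) = 1.
1 divides 70, so solutions exist.
By Bézout, 148×(7) + 45×(-23) = 1.
Scale by 70/1 = 70: (p₀, q₀) = (490, -1610).
General solution: p = 490 + 45t, q = -1610 - 148t for integer t.
p ≥ 0: smallest is 490 mod 45 = 40 (at t = -10), with q = -130.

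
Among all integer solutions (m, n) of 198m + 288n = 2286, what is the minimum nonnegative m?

13

gcd(288, 198) = 18  (288 = 1·198 + 90, 198 = 2·90 + 18, 90 = 5·18).
18 divides 2286, so solutions exist.
Back-substituting, 198·(3) + 288·(-2) = 18.
Scale by 2286/18 = 127: (m₀, n₀) = (381, -254).
General solution: m = 381 + 16t, n = -254 - 11t for integer t.
m ≥ 0: smallest is 381 mod 16 = 13 (at t = -23), with n = -1.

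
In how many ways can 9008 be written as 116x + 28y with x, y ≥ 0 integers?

11

gcd(116, 28):
  116 = 4*28 + 4
  28 = 7*4
so gcd(116, 28) = 4.
Back-substitute for Bézout coefficients:
  4 = 116 - 4*28
  ... = 116*(1) + 28*(-4)
Scale by 2252: one solution is (2252, -9008). Reduce x mod 7: (5, 301).
General: x = 5 + 7t, y = 301 - 29t.
x ≥ 0 ⇒ t ≥ 0; y ≥ 0 ⇒ t ≤ 10. So t ∈ [0, 10]: 11 solutions.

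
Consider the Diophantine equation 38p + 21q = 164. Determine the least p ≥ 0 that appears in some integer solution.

gcd(38, 21):
  38 = 1×21 + 17
  21 = 1×17 + 4
  17 = 4×4 + 1
  4 = 4×1
so gcd(38, 21) = 1.
1 divides 164, so solutions exist.
Back-substitute for Bézout coefficients:
  1 = 17 - 4×4
  ... = 38×(5) + 21×(-9)
Scale by 164/1 = 164: (p₀, q₀) = (820, -1476).
General solution: p = 820 + 21t, q = -1476 - 38t for integer t.
p ≥ 0: smallest is 820 mod 21 = 1 (at t = -39), with q = 6.

1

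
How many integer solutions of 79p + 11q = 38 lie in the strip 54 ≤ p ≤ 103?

4

gcd(79, 11):
  79 = 7*11 + 2
  11 = 5*2 + 1
  2 = 2*1
so gcd(79, 11) = 1.
Back-substitute for Bézout coefficients:
  1 = 11 - 5*2
  ... = 79*(-5) + 11*(36)
Scale by 38: particular solution (-190, 1368); reduce p mod 11: (8, -54).
General solution: p = 8 + 11t, q = -54 - 79t for integer t.
54 ≤ 8 + 11t ≤ 103 gives t ∈ [5, 8], which is 4 values.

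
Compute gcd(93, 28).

gcd(93, 28):
  93 = 3×28 + 9
  28 = 3×9 + 1
  9 = 9×1
so gcd(93, 28) = 1.

1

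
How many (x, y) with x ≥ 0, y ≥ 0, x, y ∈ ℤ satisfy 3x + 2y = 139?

23

gcd(3, 2) = 1  (3 = 1*2 + 1, 2 = 2*1).
Back-substituting, 3*(1) + 2*(-1) = 1.
Scale by 139: one solution is (139, -139). Reduce x mod 2: (1, 68).
General: x = 1 + 2t, y = 68 - 3t.
x ≥ 0 ⇒ t ≥ 0; y ≥ 0 ⇒ t ≤ 22. So t ∈ [0, 22]: 23 solutions.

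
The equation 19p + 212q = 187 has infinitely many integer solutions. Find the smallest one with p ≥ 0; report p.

21

gcd(212, 19) = 1.
1 divides 187, so solutions exist.
By Bézout, 19·(67) + 212·(-6) = 1.
Scale by 187/1 = 187: (p₀, q₀) = (12529, -1122).
General solution: p = 12529 + 212t, q = -1122 - 19t for integer t.
p ≥ 0: smallest is 12529 mod 212 = 21 (at t = -59), with q = -1.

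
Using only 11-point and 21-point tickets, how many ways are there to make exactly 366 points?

1

Need nonnegative integers with 11j + 21k = 366.
gcd(11, 21) = 1, and 11·(2) + 21·(-1) = 1.
So (j₀, k₀) = (732, -366); general j = 732 + 21t, k = -366 - 11t.
j ≥ 0 ⇒ t ≥ -34; k ≥ 0 ⇒ t ≤ -34. That's 1 value of t.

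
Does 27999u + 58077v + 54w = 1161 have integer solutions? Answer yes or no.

yes

gcd(58077, 27999) = 27.
gcd(27, 54) = 27.
27 divides 1161, so integer solutions exist.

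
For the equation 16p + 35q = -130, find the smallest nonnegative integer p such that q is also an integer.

gcd(35, 16):
  35 = 2×16 + 3
  16 = 5×3 + 1
  3 = 3×1
so gcd(35, 16) = 1.
1 divides -130, so solutions exist.
Back-substitute for Bézout coefficients:
  1 = 16 - 5×3
  ... = 16×(11) + 35×(-5)
Scale by -130/1 = -130: (p₀, q₀) = (-1430, 650).
General solution: p = -1430 + 35t, q = 650 - 16t for integer t.
p ≥ 0: smallest is -1430 mod 35 = 5 (at t = 41), with q = -6.

5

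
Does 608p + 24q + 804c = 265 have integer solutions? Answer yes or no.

no

gcd(608, 24) = 8.
gcd(8, 804) = 4.
4 does not divide 265 (remainder 1), so no integer solutions.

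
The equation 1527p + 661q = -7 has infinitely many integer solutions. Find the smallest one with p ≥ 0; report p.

216

gcd(1527, 661) = 1.
1 divides -7, so solutions exist.
By Bézout, 1527·(158) + 661·(-365) = 1.
Scale by -7/1 = -7: (p₀, q₀) = (-1106, 2555).
General solution: p = -1106 + 661t, q = 2555 - 1527t for integer t.
p ≥ 0: smallest is -1106 mod 661 = 216 (at t = 2), with q = -499.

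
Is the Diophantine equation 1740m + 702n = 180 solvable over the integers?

yes

gcd(1740, 702) = 6  (1740 = 2×702 + 336, 702 = 2×336 + 30, 336 = 11×30 + 6, 30 = 5×6).
6 divides 180, so integer solutions exist.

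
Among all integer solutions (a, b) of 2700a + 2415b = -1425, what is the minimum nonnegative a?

gcd(2700, 2415):
  2700 = 1*2415 + 285
  2415 = 8*285 + 135
  285 = 2*135 + 15
  135 = 9*15
so gcd(2700, 2415) = 15.
15 divides -1425, so solutions exist.
Back-substitute for Bézout coefficients:
  15 = 285 - 2*135
  ... = 2700*(17) + 2415*(-19)
Scale by -1425/15 = -95: (a₀, b₀) = (-1615, 1805).
General solution: a = -1615 + 161t, b = 1805 - 180t for integer t.
a ≥ 0: smallest is -1615 mod 161 = 156 (at t = 11), with b = -175.

156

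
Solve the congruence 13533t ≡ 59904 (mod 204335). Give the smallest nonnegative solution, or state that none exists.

gcd(204335, 13533) = 1.
1 divides 59904, so solutions exist.
By Bézout, 13533*(-61453) + 204335*(4070) = 1.
So 13533*(-61453) ≡ 1 (mod 204335); multiply by 59904: t ≡ -3681280512 (mod 204335).
Smallest nonnegative: t = -3681280512 mod 204335 = 18848.

18848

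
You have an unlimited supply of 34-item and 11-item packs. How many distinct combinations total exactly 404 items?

Need nonnegative integers with 34j + 11k = 404.
gcd(34, 11) = 1, and 34·(1) + 11·(-3) = 1.
So (j₀, k₀) = (404, -1212); general j = 404 + 11t, k = -1212 - 34t.
j ≥ 0 ⇒ t ≥ -36; k ≥ 0 ⇒ t ≤ -36. That's 1 value of t.

1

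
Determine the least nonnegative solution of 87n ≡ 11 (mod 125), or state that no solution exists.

gcd(125, 87) = 1.
1 divides 11, so solutions exist.
By Bézout, 87*(23) + 125*(-16) = 1.
So 87*(23) ≡ 1 (mod 125); multiply by 11: n ≡ 253 (mod 125).
Smallest nonnegative: n = 253 mod 125 = 3.

3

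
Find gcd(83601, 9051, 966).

gcd(83601, 9051) = 21  (83601 = 9·9051 + 2142, 9051 = 4·2142 + 483, 2142 = 4·483 + 210, 483 = 2·210 + 63, 210 = 3·63 + 21, 63 = 3·21).
gcd(21, 966) = 21.

21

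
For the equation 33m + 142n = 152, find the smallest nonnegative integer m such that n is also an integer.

gcd(142, 33) = 1.
1 divides 152, so solutions exist.
By Bézout, 33·(-43) + 142·(10) = 1.
Scale by 152/1 = 152: (m₀, n₀) = (-6536, 1520).
General solution: m = -6536 + 142t, n = 1520 - 33t for integer t.
m ≥ 0: smallest is -6536 mod 142 = 138 (at t = 47), with n = -31.

138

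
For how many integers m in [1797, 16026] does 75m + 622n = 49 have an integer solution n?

23

gcd(622, 75) = 1.
By Bézout, 75*(141) + 622*(-17) = 1.
Particular solution: (67, -8).
General solution: m = 67 + 622t, n = -8 - 75t for integer t.
1797 ≤ 67 + 622t ≤ 16026 gives t ∈ [3, 25], which is 23 values.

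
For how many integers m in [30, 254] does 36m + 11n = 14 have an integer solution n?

21

gcd(36, 11):
  36 = 3*11 + 3
  11 = 3*3 + 2
  3 = 1*2 + 1
  2 = 2*1
so gcd(36, 11) = 1.
Back-substitute for Bézout coefficients:
  1 = 3 - 1*2
  ... = 36*(4) + 11*(-13)
Scale by 14: particular solution (56, -182); reduce m mod 11: (1, -2).
General solution: m = 1 + 11t, n = -2 - 36t for integer t.
30 ≤ 1 + 11t ≤ 254 gives t ∈ [3, 23], which is 21 values.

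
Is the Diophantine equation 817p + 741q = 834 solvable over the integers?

gcd(817, 741) = 19  (817 = 1*741 + 76, 741 = 9*76 + 57, 76 = 1*57 + 19, 57 = 3*19).
19 does not divide 834 (remainder 17), so no integer solutions.

no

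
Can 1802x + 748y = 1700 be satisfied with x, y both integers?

yes

gcd(1802, 748) = 34.
34 divides 1700, so integer solutions exist.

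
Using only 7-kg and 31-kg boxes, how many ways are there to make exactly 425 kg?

Need nonnegative integers with 7j + 31k = 425.
gcd(7, 31) = 1, and 7·(9) + 31·(-2) = 1.
So (j₀, k₀) = (3825, -850); general j = 3825 + 31t, k = -850 - 7t.
j ≥ 0 ⇒ t ≥ -123; k ≥ 0 ⇒ t ≤ -122. That's 2 values of t.

2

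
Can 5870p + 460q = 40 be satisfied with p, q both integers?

yes

gcd(5870, 460):
  5870 = 12*460 + 350
  460 = 1*350 + 110
  350 = 3*110 + 20
  110 = 5*20 + 10
  20 = 2*10
so gcd(5870, 460) = 10.
10 divides 40, so integer solutions exist.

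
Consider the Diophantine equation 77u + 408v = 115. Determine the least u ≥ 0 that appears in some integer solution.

383

gcd(408, 77):
  408 = 5×77 + 23
  77 = 3×23 + 8
  23 = 2×8 + 7
  8 = 1×7 + 1
  7 = 7×1
so gcd(408, 77) = 1.
1 divides 115, so solutions exist.
Back-substitute for Bézout coefficients:
  1 = 8 - 1×7
  ... = 77×(53) + 408×(-10)
Scale by 115/1 = 115: (u₀, v₀) = (6095, -1150).
General solution: u = 6095 + 408t, v = -1150 - 77t for integer t.
u ≥ 0: smallest is 6095 mod 408 = 383 (at t = -14), with v = -72.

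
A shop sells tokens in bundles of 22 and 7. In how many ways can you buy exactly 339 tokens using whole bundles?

2

Need nonnegative integers with 22j + 7k = 339.
gcd(22, 7) = 1, and 22·(1) + 7·(-3) = 1.
So (j₀, k₀) = (339, -1017); general j = 339 + 7t, k = -1017 - 22t.
j ≥ 0 ⇒ t ≥ -48; k ≥ 0 ⇒ t ≤ -47. That's 2 values of t.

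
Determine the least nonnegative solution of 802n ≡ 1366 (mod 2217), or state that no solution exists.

gcd(2217, 802):
  2217 = 2×802 + 613
  802 = 1×613 + 189
  613 = 3×189 + 46
  189 = 4×46 + 5
  46 = 9×5 + 1
  5 = 5×1
so gcd(2217, 802) = 1.
1 divides 1366, so solutions exist.
Back-substitute for Bézout coefficients:
  1 = 46 - 9×5
  ... = 802×(-434) + 2217×(157)
So 802×(-434) ≡ 1 (mod 2217); multiply by 1366: n ≡ -592844 (mod 2217).
Smallest nonnegative: n = -592844 mod 2217 = 1312.

1312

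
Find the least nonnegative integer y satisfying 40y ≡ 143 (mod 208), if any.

no solution

gcd(208, 40) = 8  (208 = 5×40 + 8, 40 = 5×8).
8 does not divide 143, so the congruence has no solution.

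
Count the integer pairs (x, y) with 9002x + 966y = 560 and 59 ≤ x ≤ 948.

gcd(9002, 966) = 14  (9002 = 9×966 + 308, 966 = 3×308 + 42, 308 = 7×42 + 14, 42 = 3×14).
Back-substituting, 9002×(22) + 966×(-205) = 14.
Scale by 40: particular solution (880, -8200); reduce x mod 69: (52, -484).
General solution: x = 52 + 69t, y = -484 - 643t for integer t.
59 ≤ 52 + 69t ≤ 948 gives t ∈ [1, 12], which is 12 values.

12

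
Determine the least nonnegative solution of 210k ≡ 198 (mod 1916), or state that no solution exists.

521

gcd(1916, 210) = 2.
2 divides 198, so solutions exist.
By Bézout, 210×(73) + 1916×(-8) = 2.
So 210×(73) ≡ 2 (mod 1916); multiply by 99: k ≡ 7227 (mod 958).
Smallest nonnegative: k = 7227 mod 958 = 521.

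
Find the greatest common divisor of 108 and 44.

4

gcd(108, 44) = 4  (108 = 2×44 + 20, 44 = 2×20 + 4, 20 = 5×4).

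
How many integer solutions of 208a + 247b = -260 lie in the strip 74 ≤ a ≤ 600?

27

gcd(247, 208) = 13.
By Bézout, 208×(6) + 247×(-5) = 13.
Particular solution: (13, -12).
General solution: a = 13 + 19t, b = -12 - 16t for integer t.
74 ≤ 13 + 19t ≤ 600 gives t ∈ [4, 30], which is 27 values.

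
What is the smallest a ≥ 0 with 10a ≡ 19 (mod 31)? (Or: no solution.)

5

gcd(31, 10) = 1  (31 = 3*10 + 1, 10 = 10*1).
1 divides 19, so solutions exist.
Back-substituting, 10*(-3) + 31*(1) = 1.
So 10*(-3) ≡ 1 (mod 31); multiply by 19: a ≡ -57 (mod 31).
Smallest nonnegative: a = -57 mod 31 = 5.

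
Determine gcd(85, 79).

gcd(85, 79):
  85 = 1*79 + 6
  79 = 13*6 + 1
  6 = 6*1
so gcd(85, 79) = 1.

1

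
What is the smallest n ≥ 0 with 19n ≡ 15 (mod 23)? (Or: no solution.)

2

gcd(23, 19) = 1.
1 divides 15, so solutions exist.
By Bézout, 19·(-6) + 23·(5) = 1.
So 19·(-6) ≡ 1 (mod 23); multiply by 15: n ≡ -90 (mod 23).
Smallest nonnegative: n = -90 mod 23 = 2.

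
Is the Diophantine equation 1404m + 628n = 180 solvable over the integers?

gcd(1404, 628):
  1404 = 2·628 + 148
  628 = 4·148 + 36
  148 = 4·36 + 4
  36 = 9·4
so gcd(1404, 628) = 4.
4 divides 180, so integer solutions exist.

yes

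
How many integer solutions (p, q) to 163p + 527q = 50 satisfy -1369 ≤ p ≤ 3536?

gcd(527, 163) = 1.
By Bézout, 163·(97) + 527·(-30) = 1.
Particular solution: (107, -33).
General solution: p = 107 + 527t, q = -33 - 163t for integer t.
-1369 ≤ 107 + 527t ≤ 3536 gives t ∈ [-2, 6], which is 9 values.

9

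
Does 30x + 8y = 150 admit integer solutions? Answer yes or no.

gcd(30, 8) = 2.
2 divides 150, so integer solutions exist.

yes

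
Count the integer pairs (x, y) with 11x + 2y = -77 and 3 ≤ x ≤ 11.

gcd(11, 2) = 1  (11 = 5·2 + 1, 2 = 2·1).
Back-substituting, 11·(1) + 2·(-5) = 1.
Scale by -77: particular solution (-77, 385); reduce x mod 2: (1, -44).
General solution: x = 1 + 2t, y = -44 - 11t for integer t.
3 ≤ 1 + 2t ≤ 11 gives t ∈ [1, 5], which is 5 values.

5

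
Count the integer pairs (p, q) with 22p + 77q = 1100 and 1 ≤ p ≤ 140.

20

gcd(77, 22) = 11.
By Bézout, 22*(-3) + 77*(1) = 11.
Particular solution: (1, 14).
General solution: p = 1 + 7t, q = 14 - 2t for integer t.
1 ≤ 1 + 7t ≤ 140 gives t ∈ [0, 19], which is 20 values.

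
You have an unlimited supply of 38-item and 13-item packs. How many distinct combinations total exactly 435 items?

1

Need nonnegative integers with 38j + 13k = 435.
gcd(38, 13) = 1, and 38·(-1) + 13·(3) = 1.
So (j₀, k₀) = (-435, 1305); general j = -435 + 13t, k = 1305 - 38t.
j ≥ 0 ⇒ t ≥ 34; k ≥ 0 ⇒ t ≤ 34. That's 1 value of t.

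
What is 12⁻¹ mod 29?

17

gcd(29, 12) = 1  (29 = 2×12 + 5, 12 = 2×5 + 2, 5 = 2×2 + 1, 2 = 2×1).
Back-substituting, 12×(-12) + 29×(5) = 1.
So 12×-12 ≡ 1 (mod 29), and -12 mod 29 = 17.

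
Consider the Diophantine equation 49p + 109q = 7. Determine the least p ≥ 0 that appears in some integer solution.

gcd(109, 49) = 1  (109 = 2·49 + 11, 49 = 4·11 + 5, 11 = 2·5 + 1, 5 = 5·1).
1 divides 7, so solutions exist.
Back-substituting, 49·(-20) + 109·(9) = 1.
Scale by 7/1 = 7: (p₀, q₀) = (-140, 63).
General solution: p = -140 + 109t, q = 63 - 49t for integer t.
p ≥ 0: smallest is -140 mod 109 = 78 (at t = 2), with q = -35.

78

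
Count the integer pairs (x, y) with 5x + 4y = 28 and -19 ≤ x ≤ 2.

gcd(5, 4):
  5 = 1×4 + 1
  4 = 4×1
so gcd(5, 4) = 1.
Back-substitute for Bézout coefficients:
  1 = 5 - 1×4
  ... = 5×(1) + 4×(-1)
Scale by 28: particular solution (28, -28); reduce x mod 4: (0, 7).
General solution: x = 0 + 4t, y = 7 - 5t for integer t.
-19 ≤ 0 + 4t ≤ 2 gives t ∈ [-4, 0], which is 5 values.

5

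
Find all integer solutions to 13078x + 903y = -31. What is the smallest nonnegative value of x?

2

gcd(13078, 903) = 1.
1 divides -31, so solutions exist.
By Bézout, 13078×(-437) + 903×(6329) = 1.
Scale by -31/1 = -31: (x₀, y₀) = (13547, -196199).
General solution: x = 13547 + 903t, y = -196199 - 13078t for integer t.
x ≥ 0: smallest is 13547 mod 903 = 2 (at t = -15), with y = -29.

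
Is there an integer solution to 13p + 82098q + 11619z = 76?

yes

gcd(82098, 13) = 1.
gcd(1, 11619) = 1.
1 divides 76, so integer solutions exist.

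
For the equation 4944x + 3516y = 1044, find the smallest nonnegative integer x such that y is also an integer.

gcd(4944, 3516) = 12.
12 divides 1044, so solutions exist.
By Bézout, 4944×(-32) + 3516×(45) = 12.
Scale by 1044/12 = 87: (x₀, y₀) = (-2784, 3915).
General solution: x = -2784 + 293t, y = 3915 - 412t for integer t.
x ≥ 0: smallest is -2784 mod 293 = 146 (at t = 10), with y = -205.

146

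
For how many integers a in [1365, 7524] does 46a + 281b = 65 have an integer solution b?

22

gcd(281, 46):
  281 = 6×46 + 5
  46 = 9×5 + 1
  5 = 5×1
so gcd(281, 46) = 1.
Back-substitute for Bézout coefficients:
  1 = 46 - 9×5
  ... = 46×(55) + 281×(-9)
Scale by 65: particular solution (3575, -585); reduce a mod 281: (203, -33).
General solution: a = 203 + 281t, b = -33 - 46t for integer t.
1365 ≤ 203 + 281t ≤ 7524 gives t ∈ [5, 26], which is 22 values.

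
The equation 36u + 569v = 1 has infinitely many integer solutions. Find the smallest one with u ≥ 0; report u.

gcd(569, 36) = 1  (569 = 15×36 + 29, 36 = 1×29 + 7, 29 = 4×7 + 1, 7 = 7×1).
1 divides 1, so solutions exist.
Back-substituting, 36×(-79) + 569×(5) = 1.
Scale by 1/1 = 1: (u₀, v₀) = (-79, 5).
General solution: u = -79 + 569t, v = 5 - 36t for integer t.
u ≥ 0: smallest is -79 mod 569 = 490 (at t = 1), with v = -31.

490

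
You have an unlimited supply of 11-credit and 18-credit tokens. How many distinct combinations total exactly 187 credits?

Need nonnegative integers with 11j + 18k = 187.
gcd(11, 18) = 1, and 11·(5) + 18·(-3) = 1.
So (j₀, k₀) = (935, -561); general j = 935 + 18t, k = -561 - 11t.
j ≥ 0 ⇒ t ≥ -51; k ≥ 0 ⇒ t ≤ -51. That's 1 value of t.

1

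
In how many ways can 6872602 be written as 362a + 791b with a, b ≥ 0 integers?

gcd(791, 362):
  791 = 2×362 + 67
  362 = 5×67 + 27
  67 = 2×27 + 13
  27 = 2×13 + 1
  13 = 13×1
so gcd(791, 362) = 1.
Back-substitute for Bézout coefficients:
  1 = 27 - 2×13
  ... = 362×(59) + 791×(-27)
Scale by 6872602: one solution is (405483518, -185560254). Reduce a mod 791: (307, 8548).
General: a = 307 + 791t, b = 8548 - 362t.
a ≥ 0 ⇒ t ≥ 0; b ≥ 0 ⇒ t ≤ 23. So t ∈ [0, 23]: 24 solutions.

24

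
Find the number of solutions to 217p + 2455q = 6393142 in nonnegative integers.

12

gcd(2455, 217) = 1.
By Bézout, 217*(758) + 2455*(-67) = 1.
One solution: (1031, 2513).
General: p = 1031 + 2455t, q = 2513 - 217t.
p ≥ 0 ⇒ t ≥ 0; q ≥ 0 ⇒ t ≤ 11. So t ∈ [0, 11]: 12 solutions.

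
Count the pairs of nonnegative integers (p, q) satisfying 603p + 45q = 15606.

5

gcd(603, 45) = 9  (603 = 13×45 + 18, 45 = 2×18 + 9, 18 = 2×9).
Back-substituting, 603×(-2) + 45×(27) = 9.
Scale by 1734: one solution is (-3468, 46818). Reduce p mod 5: (2, 320).
General: p = 2 + 5t, q = 320 - 67t.
p ≥ 0 ⇒ t ≥ 0; q ≥ 0 ⇒ t ≤ 4. So t ∈ [0, 4]: 5 solutions.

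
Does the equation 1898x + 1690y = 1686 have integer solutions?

gcd(1898, 1690) = 26.
26 does not divide 1686 (remainder 22), so no integer solutions.

no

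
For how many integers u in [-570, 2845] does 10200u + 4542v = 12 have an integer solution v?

gcd(10200, 4542) = 6.
By Bézout, 10200×(-175) + 4542×(393) = 6.
Particular solution: (407, -914).
General solution: u = 407 + 757t, v = -914 - 1700t for integer t.
-570 ≤ 407 + 757t ≤ 2845 gives t ∈ [-1, 3], which is 5 values.

5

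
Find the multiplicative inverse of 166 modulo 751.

gcd(751, 166):
  751 = 4·166 + 87
  166 = 1·87 + 79
  87 = 1·79 + 8
  79 = 9·8 + 7
  8 = 1·7 + 1
  7 = 7·1
so gcd(751, 166) = 1.
Back-substitute for Bézout coefficients:
  1 = 8 - 1·7
  ... = 166·(-95) + 751·(21)
So 166·-95 ≡ 1 (mod 751), and -95 mod 751 = 656.

656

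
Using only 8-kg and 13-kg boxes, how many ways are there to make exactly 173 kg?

2

Need nonnegative integers with 8j + 13k = 173.
gcd(8, 13) = 1, and 8·(5) + 13·(-3) = 1.
So (j₀, k₀) = (865, -519); general j = 865 + 13t, k = -519 - 8t.
j ≥ 0 ⇒ t ≥ -66; k ≥ 0 ⇒ t ≤ -65. That's 2 values of t.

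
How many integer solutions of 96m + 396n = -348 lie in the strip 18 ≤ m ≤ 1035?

gcd(396, 96) = 12  (396 = 4×96 + 12, 96 = 8×12).
Back-substituting, 96×(-4) + 396×(1) = 12.
Scale by -29: particular solution (116, -29); reduce m mod 33: (17, -5).
General solution: m = 17 + 33t, n = -5 - 8t for integer t.
18 ≤ 17 + 33t ≤ 1035 gives t ∈ [1, 30], which is 30 values.

30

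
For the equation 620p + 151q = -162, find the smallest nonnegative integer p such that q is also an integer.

122

gcd(620, 151) = 1  (620 = 4*151 + 16, 151 = 9*16 + 7, 16 = 2*7 + 2, 7 = 3*2 + 1, 2 = 2*1).
1 divides -162, so solutions exist.
Back-substituting, 620*(-66) + 151*(271) = 1.
Scale by -162/1 = -162: (p₀, q₀) = (10692, -43902).
General solution: p = 10692 + 151t, q = -43902 - 620t for integer t.
p ≥ 0: smallest is 10692 mod 151 = 122 (at t = -70), with q = -502.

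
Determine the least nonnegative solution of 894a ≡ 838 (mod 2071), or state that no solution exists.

1465

gcd(2071, 894):
  2071 = 2*894 + 283
  894 = 3*283 + 45
  283 = 6*45 + 13
  45 = 3*13 + 6
  13 = 2*6 + 1
  6 = 6*1
so gcd(2071, 894) = 1.
1 divides 838, so solutions exist.
Back-substitute for Bézout coefficients:
  1 = 13 - 2*6
  ... = 894*(-322) + 2071*(139)
So 894*(-322) ≡ 1 (mod 2071); multiply by 838: a ≡ -269836 (mod 2071).
Smallest nonnegative: a = -269836 mod 2071 = 1465.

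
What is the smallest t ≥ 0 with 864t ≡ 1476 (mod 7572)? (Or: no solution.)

gcd(7572, 864):
  7572 = 8×864 + 660
  864 = 1×660 + 204
  660 = 3×204 + 48
  204 = 4×48 + 12
  48 = 4×12
so gcd(7572, 864) = 12.
12 divides 1476, so solutions exist.
Back-substitute for Bézout coefficients:
  12 = 204 - 4×48
  ... = 864×(149) + 7572×(-17)
So 864×(149) ≡ 12 (mod 7572); multiply by 123: t ≡ 18327 (mod 631).
Smallest nonnegative: t = 18327 mod 631 = 28.

28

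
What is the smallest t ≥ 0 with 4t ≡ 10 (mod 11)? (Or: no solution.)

gcd(11, 4) = 1  (11 = 2×4 + 3, 4 = 1×3 + 1, 3 = 3×1).
1 divides 10, so solutions exist.
Back-substituting, 4×(3) + 11×(-1) = 1.
So 4×(3) ≡ 1 (mod 11); multiply by 10: t ≡ 30 (mod 11).
Smallest nonnegative: t = 30 mod 11 = 8.

8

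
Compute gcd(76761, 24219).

gcd(76761, 24219) = 27  (76761 = 3*24219 + 4104, 24219 = 5*4104 + 3699, 4104 = 1*3699 + 405, 3699 = 9*405 + 54, 405 = 7*54 + 27, 54 = 2*27).

27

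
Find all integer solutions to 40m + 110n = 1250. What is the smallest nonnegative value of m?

gcd(110, 40) = 10  (110 = 2*40 + 30, 40 = 1*30 + 10, 30 = 3*10).
10 divides 1250, so solutions exist.
Back-substituting, 40*(3) + 110*(-1) = 10.
Scale by 1250/10 = 125: (m₀, n₀) = (375, -125).
General solution: m = 375 + 11t, n = -125 - 4t for integer t.
m ≥ 0: smallest is 375 mod 11 = 1 (at t = -34), with n = 11.

1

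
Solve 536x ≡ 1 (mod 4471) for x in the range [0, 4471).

gcd(4471, 536):
  4471 = 8*536 + 183
  536 = 2*183 + 170
  183 = 1*170 + 13
  170 = 13*13 + 1
  13 = 13*1
so gcd(4471, 536) = 1.
Back-substitute for Bézout coefficients:
  1 = 170 - 13*13
  ... = 536*(342) + 4471*(-41)
So 536*342 ≡ 1 (mod 4471), and 342 mod 4471 = 342.

342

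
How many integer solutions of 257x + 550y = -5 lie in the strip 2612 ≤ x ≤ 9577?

gcd(550, 257):
  550 = 2×257 + 36
  257 = 7×36 + 5
  36 = 7×5 + 1
  5 = 5×1
so gcd(550, 257) = 1.
Back-substitute for Bézout coefficients:
  1 = 36 - 7×5
  ... = 257×(-107) + 550×(50)
Scale by -5: particular solution (535, -250); reduce x mod 550: (535, -250).
General solution: x = 535 + 550t, y = -250 - 257t for integer t.
2612 ≤ 535 + 550t ≤ 9577 gives t ∈ [4, 16], which is 13 values.

13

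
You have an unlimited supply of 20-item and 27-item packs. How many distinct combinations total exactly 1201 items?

3

Need nonnegative integers with 20j + 27k = 1201.
gcd(20, 27) = 1, and 20·(-4) + 27·(3) = 1.
So (j₀, k₀) = (-4804, 3603); general j = -4804 + 27t, k = 3603 - 20t.
j ≥ 0 ⇒ t ≥ 178; k ≥ 0 ⇒ t ≤ 180. That's 3 values of t.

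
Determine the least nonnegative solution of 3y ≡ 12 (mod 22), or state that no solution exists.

4

gcd(22, 3) = 1  (22 = 7*3 + 1, 3 = 3*1).
1 divides 12, so solutions exist.
Back-substituting, 3*(-7) + 22*(1) = 1.
So 3*(-7) ≡ 1 (mod 22); multiply by 12: y ≡ -84 (mod 22).
Smallest nonnegative: y = -84 mod 22 = 4.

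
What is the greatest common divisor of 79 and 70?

1

gcd(79, 70):
  79 = 1·70 + 9
  70 = 7·9 + 7
  9 = 1·7 + 2
  7 = 3·2 + 1
  2 = 2·1
so gcd(79, 70) = 1.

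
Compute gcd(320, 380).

gcd(380, 320):
  380 = 1×320 + 60
  320 = 5×60 + 20
  60 = 3×20
so gcd(380, 320) = 20.

20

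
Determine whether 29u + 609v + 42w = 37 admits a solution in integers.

yes

gcd(609, 29) = 29.
gcd(29, 42) = 1.
1 divides 37, so integer solutions exist.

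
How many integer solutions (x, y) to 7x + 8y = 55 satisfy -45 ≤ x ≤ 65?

gcd(8, 7):
  8 = 1·7 + 1
  7 = 7·1
so gcd(8, 7) = 1.
Back-substitute for Bézout coefficients:
  1 = 8 - 1·7
  ... = 7·(-1) + 8·(1)
Scale by 55: particular solution (-55, 55); reduce x mod 8: (1, 6).
General solution: x = 1 + 8t, y = 6 - 7t for integer t.
-45 ≤ 1 + 8t ≤ 65 gives t ∈ [-5, 8], which is 14 values.

14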